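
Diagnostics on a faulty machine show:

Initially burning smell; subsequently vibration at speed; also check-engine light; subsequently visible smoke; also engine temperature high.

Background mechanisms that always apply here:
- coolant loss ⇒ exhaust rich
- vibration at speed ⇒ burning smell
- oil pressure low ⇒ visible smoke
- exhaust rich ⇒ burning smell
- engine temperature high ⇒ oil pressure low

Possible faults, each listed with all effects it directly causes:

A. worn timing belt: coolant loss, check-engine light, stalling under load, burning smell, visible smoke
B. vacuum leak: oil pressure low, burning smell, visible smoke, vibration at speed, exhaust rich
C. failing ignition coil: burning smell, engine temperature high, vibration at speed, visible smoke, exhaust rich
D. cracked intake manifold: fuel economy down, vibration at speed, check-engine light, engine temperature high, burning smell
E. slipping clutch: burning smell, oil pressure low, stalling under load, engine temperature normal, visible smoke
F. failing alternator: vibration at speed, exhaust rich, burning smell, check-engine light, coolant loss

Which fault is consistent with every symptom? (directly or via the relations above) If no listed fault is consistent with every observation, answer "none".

D

For each candidate, compare predicted effects to what was observed:
(A) worn timing belt — does not account for vibration at speed, engine temperature high
(B) vacuum leak — does not account for check-engine light, engine temperature high
(C) failing ignition coil — does not account for check-engine light
(D) cracked intake manifold — accounts for every observation (visible smoke by engine temperature high → oil pressure low → visible smoke)
(E) slipping clutch — burning smell ✓; vibration at speed ✗; check-engine light ✗; visible smoke ✓; engine temperature high ✗
(F) failing alternator — does not account for visible smoke, engine temperature high
(D) is the only candidate with no mismatches.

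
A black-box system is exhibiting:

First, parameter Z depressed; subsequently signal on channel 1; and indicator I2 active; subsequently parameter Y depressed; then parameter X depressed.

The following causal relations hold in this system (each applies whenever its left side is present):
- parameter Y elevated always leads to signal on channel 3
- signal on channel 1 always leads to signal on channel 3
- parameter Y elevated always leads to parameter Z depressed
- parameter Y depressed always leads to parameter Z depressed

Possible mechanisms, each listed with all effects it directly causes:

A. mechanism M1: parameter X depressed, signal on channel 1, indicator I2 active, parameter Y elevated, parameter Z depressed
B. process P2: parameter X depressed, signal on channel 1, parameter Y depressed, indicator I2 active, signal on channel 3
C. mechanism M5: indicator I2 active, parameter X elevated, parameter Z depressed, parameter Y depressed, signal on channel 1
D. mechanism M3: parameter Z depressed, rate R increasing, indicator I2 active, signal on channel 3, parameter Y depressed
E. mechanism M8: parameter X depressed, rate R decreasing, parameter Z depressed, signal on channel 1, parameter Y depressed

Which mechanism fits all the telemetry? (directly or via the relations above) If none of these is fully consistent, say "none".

B

For each candidate, compare predicted effects to what was observed:
(A) mechanism M1 — fails on parameter Y depressed (predicts parameter Y elevated, not parameter Y depressed)
(B) process P2 — parameter Z depressed yes (by parameter Y depressed → parameter Z depressed); signal on channel 1 yes; indicator I2 active yes; parameter Y depressed yes; parameter X depressed yes
(C) mechanism M5 — parameter Z depressed yes; signal on channel 1 yes; indicator I2 active yes; parameter Y depressed yes; parameter X depressed NO
(D) mechanism M3 — parameter Z depressed yes; signal on channel 1 NO; indicator I2 active yes; parameter Y depressed yes; parameter X depressed NO
(E) mechanism M8 — does not account for indicator I2 active
(B) is the only candidate with no mismatches.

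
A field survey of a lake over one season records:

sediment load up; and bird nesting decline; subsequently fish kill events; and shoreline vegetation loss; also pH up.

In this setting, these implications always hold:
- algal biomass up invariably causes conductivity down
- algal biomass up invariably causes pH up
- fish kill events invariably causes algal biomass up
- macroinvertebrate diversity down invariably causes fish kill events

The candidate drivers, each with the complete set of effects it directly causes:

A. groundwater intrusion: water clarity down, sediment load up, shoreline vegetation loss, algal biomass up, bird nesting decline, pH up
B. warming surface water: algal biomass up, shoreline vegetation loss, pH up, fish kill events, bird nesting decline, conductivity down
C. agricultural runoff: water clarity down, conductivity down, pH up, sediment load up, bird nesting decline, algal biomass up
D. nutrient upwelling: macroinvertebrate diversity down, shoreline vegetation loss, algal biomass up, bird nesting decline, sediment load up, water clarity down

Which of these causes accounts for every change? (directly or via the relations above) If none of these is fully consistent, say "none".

D

Per-candidate check:
(A) groundwater intrusion — does not account for fish kill events
(B) warming surface water — does not account for sediment load up
(C) agricultural runoff — sediment load up +; bird nesting decline +; fish kill events -; shoreline vegetation loss -; pH up +
(D) nutrient upwelling — sediment load up +; bird nesting decline +; fish kill events + (via macroinvertebrate diversity down → fish kill events); shoreline vegetation loss +; pH up + (via algal biomass up → pH up)
(D) is the only candidate with no mismatches.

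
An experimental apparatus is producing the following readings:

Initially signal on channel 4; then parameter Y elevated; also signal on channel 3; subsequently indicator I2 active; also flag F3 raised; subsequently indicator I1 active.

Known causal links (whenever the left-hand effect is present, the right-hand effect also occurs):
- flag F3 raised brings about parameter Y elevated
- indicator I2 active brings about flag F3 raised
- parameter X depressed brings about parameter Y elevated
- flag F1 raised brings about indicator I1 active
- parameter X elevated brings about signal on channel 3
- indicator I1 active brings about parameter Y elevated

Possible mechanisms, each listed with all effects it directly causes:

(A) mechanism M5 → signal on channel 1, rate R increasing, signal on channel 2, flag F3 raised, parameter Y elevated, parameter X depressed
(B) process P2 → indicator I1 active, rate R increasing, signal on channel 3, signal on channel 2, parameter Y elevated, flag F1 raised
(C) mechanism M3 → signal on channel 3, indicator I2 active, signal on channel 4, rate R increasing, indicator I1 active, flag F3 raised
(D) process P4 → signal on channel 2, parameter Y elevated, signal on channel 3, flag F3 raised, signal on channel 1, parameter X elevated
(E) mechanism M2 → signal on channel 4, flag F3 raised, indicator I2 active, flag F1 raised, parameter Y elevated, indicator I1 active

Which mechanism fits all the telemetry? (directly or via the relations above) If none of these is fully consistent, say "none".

C

Checking each candidate against the observations:
(A) mechanism M5 — does not account for signal on channel 4, signal on channel 3, indicator I2 active, indicator I1 active
(B) process P2 — does not account for signal on channel 4, indicator I2 active, flag F3 raised
(C) mechanism M3 — accounts for every observation (parameter Y elevated by indicator I1 active → parameter Y elevated)
(D) process P4 — does not account for signal on channel 4, indicator I2 active, indicator I1 active
(E) mechanism M2 — signal on channel 4 +; parameter Y elevated +; signal on channel 3 -; indicator I2 active +; flag F3 raised +; indicator I1 active +
(C) alone accounts for all the evidence.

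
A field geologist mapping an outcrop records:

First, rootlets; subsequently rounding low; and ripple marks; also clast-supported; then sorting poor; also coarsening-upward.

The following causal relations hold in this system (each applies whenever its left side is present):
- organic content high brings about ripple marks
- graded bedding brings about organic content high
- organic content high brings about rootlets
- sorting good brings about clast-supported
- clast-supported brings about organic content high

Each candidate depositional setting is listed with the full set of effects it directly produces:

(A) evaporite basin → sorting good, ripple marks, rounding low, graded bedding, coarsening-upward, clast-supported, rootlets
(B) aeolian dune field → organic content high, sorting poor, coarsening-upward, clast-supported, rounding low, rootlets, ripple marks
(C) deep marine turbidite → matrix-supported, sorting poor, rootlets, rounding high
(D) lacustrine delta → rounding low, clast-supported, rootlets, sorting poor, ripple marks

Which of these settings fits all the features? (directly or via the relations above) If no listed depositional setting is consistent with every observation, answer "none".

For each candidate, compare predicted effects to what was observed:
(A) evaporite basin — rootlets match; rounding low match; ripple marks match; clast-supported match; sorting poor miss; coarsening-upward match
(B) aeolian dune field — rootlets match; rounding low match; ripple marks match; clast-supported match; sorting poor match; coarsening-upward match
(C) deep marine turbidite — fails on rounding low, ripple marks, clast-supported, coarsening-upward (predicts rounding high, not rounding low; predicts matrix-supported, not clast-supported)
(D) lacustrine delta — does not account for coarsening-upward
(B) is the only candidate with no mismatches.

B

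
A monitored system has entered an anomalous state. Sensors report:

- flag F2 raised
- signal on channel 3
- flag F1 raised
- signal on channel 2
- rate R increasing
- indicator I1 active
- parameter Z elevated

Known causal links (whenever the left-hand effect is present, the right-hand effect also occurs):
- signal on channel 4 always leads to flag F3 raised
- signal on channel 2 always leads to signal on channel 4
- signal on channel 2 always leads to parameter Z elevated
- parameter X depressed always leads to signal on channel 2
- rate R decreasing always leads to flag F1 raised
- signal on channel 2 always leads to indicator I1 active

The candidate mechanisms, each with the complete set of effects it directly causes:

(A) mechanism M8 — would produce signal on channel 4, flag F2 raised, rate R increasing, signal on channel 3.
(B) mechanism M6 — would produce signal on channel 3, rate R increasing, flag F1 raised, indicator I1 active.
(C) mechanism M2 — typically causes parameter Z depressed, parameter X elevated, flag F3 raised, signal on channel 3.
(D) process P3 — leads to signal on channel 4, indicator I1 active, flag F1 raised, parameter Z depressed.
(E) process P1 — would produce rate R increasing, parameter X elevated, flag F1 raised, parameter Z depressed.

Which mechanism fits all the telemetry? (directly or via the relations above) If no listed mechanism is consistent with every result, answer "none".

none

Checking each candidate against the observations:
(A) mechanism M8 — does not account for flag F1 raised, signal on channel 2, indicator I1 active, parameter Z elevated
(B) mechanism M6 — does not account for flag F2 raised, signal on channel 2, parameter Z elevated
(C) mechanism M2 — fails on flag F2 raised, flag F1 raised, signal on channel 2, rate R increasing, indicator I1 active, parameter Z elevated (predicts parameter Z depressed, not parameter Z elevated)
(D) process P3 — flag F2 raised miss; signal on channel 3 miss; flag F1 raised match; signal on channel 2 miss; rate R increasing miss; indicator I1 active match; parameter Z elevated miss
(E) process P1 — fails on flag F2 raised, signal on channel 3, signal on channel 2, indicator I1 active, parameter Z elevated (predicts parameter Z depressed, not parameter Z elevated)
Every candidate fails on at least one observation.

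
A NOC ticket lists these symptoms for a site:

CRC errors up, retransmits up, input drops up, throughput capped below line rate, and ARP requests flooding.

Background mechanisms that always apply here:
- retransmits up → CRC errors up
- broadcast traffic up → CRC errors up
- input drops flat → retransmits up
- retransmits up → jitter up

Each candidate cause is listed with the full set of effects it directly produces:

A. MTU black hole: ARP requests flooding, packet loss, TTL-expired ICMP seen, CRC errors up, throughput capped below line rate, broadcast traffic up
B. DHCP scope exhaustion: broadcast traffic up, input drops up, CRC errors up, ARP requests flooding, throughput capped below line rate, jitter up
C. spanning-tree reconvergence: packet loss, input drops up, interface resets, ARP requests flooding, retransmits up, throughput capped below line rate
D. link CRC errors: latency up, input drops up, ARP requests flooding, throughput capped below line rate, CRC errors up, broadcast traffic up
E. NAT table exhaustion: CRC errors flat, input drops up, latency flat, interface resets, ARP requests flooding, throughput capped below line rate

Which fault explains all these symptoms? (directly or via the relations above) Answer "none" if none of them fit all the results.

Per-candidate check:
(A) MTU black hole — does not account for retransmits up, input drops up
(B) DHCP scope exhaustion — CRC errors up ✓; retransmits up ✗; input drops up ✓; throughput capped below line rate ✓; ARP requests flooding ✓
(C) spanning-tree reconvergence — CRC errors up ✓ (via retransmits up → CRC errors up); retransmits up ✓; input drops up ✓; throughput capped below line rate ✓; ARP requests flooding ✓
(D) link CRC errors — does not account for retransmits up
(E) NAT table exhaustion — CRC errors up ✗; retransmits up ✗; input drops up ✓; throughput capped below line rate ✓; ARP requests flooding ✓
Only (C) is consistent with every observation.

C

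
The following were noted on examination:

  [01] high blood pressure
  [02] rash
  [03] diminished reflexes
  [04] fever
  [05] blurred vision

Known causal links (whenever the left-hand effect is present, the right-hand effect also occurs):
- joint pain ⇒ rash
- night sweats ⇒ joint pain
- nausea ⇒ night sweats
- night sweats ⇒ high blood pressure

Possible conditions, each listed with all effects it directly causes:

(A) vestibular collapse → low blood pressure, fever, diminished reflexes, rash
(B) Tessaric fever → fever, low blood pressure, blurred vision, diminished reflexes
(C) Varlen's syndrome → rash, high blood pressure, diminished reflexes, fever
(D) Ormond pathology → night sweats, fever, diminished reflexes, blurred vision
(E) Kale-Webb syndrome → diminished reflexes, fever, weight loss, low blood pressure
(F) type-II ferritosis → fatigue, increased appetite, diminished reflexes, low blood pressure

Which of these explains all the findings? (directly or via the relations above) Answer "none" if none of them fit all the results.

D

For each candidate, compare predicted effects to what was observed:
(A) vestibular collapse — high blood pressure miss; rash match; diminished reflexes match; fever match; blurred vision miss
(B) Tessaric fever — fails on high blood pressure, rash (predicts low blood pressure, not high blood pressure)
(C) Varlen's syndrome — high blood pressure match; rash match; diminished reflexes match; fever match; blurred vision miss
(D) Ormond pathology — high blood pressure match (by night sweats → high blood pressure); rash match (by night sweats → joint pain → rash); diminished reflexes match; fever match; blurred vision match
(E) Kale-Webb syndrome — high blood pressure miss; rash miss; diminished reflexes match; fever match; blurred vision miss
(F) type-II ferritosis — fails on high blood pressure, rash, fever, blurred vision (predicts low blood pressure, not high blood pressure)
(D) is the only candidate with no mismatches.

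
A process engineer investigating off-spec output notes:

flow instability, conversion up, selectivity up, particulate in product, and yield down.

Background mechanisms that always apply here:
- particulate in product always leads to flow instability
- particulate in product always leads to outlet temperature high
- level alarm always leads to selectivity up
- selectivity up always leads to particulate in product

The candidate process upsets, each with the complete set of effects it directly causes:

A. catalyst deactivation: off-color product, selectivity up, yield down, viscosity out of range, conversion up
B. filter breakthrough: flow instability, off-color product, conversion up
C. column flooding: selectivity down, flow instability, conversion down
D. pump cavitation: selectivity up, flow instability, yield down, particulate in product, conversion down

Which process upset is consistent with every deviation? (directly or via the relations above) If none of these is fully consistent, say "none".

A

For each candidate, compare predicted effects to what was observed:
(A) catalyst deactivation — flow instability match (via selectivity up → particulate in product → flow instability); conversion up match; selectivity up match; particulate in product match (via selectivity up → particulate in product); yield down match
(B) filter breakthrough — does not account for selectivity up, particulate in product, yield down
(C) column flooding — fails on conversion up, selectivity up, particulate in product, yield down (predicts conversion down, not conversion up; predicts selectivity down, not selectivity up)
(D) pump cavitation — flow instability match; conversion up miss; selectivity up match; particulate in product match; yield down match
(A) is the only candidate with no mismatches.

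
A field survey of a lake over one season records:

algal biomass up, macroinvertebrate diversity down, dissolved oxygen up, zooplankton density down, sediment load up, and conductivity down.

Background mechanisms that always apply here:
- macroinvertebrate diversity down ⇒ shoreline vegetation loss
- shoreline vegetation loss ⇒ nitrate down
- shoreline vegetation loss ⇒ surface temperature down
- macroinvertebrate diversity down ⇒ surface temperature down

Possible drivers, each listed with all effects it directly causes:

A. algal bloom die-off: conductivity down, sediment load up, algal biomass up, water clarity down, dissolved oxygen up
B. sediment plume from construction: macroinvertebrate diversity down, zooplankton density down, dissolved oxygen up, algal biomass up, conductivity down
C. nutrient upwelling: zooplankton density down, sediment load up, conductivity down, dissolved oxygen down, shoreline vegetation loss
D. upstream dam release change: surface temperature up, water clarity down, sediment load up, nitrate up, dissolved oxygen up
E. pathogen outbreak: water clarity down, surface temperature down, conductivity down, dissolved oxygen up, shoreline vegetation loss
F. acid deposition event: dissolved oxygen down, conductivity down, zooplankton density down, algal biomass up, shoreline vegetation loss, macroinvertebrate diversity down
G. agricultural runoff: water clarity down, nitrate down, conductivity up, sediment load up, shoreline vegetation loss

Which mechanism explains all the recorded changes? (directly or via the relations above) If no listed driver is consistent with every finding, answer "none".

For each candidate, compare predicted effects to what was observed:
(A) algal bloom die-off — algal biomass up +; macroinvertebrate diversity down -; dissolved oxygen up +; zooplankton density down -; sediment load up +; conductivity down +
(B) sediment plume from construction — algal biomass up +; macroinvertebrate diversity down +; dissolved oxygen up +; zooplankton density down +; sediment load up -; conductivity down +
(C) nutrient upwelling — algal biomass up -; macroinvertebrate diversity down -; dissolved oxygen up -; zooplankton density down +; sediment load up +; conductivity down +
(D) upstream dam release change — algal biomass up -; macroinvertebrate diversity down -; dissolved oxygen up +; zooplankton density down -; sediment load up +; conductivity down -
(E) pathogen outbreak — does not account for algal biomass up, macroinvertebrate diversity down, zooplankton density down, sediment load up
(F) acid deposition event — algal biomass up +; macroinvertebrate diversity down +; dissolved oxygen up -; zooplankton density down +; sediment load up -; conductivity down +
(G) agricultural runoff — algal biomass up -; macroinvertebrate diversity down -; dissolved oxygen up -; zooplankton density down -; sediment load up +; conductivity down -
No candidate is consistent with all observations.

none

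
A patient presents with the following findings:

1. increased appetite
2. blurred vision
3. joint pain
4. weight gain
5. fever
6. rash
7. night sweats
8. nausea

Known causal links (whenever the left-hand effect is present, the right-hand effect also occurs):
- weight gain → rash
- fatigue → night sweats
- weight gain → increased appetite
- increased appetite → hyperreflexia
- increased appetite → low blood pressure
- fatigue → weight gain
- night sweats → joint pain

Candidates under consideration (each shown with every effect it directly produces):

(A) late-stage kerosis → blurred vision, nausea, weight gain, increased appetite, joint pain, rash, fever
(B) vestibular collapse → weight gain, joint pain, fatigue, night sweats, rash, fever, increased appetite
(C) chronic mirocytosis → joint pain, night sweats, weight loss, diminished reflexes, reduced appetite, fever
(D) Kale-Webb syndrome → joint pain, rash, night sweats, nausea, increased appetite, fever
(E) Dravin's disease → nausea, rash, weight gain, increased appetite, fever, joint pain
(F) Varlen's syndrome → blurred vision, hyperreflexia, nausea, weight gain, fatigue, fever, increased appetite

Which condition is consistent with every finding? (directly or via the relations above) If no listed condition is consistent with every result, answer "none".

Testing each hypothesis:
(A) late-stage kerosis — does not account for night sweats
(B) vestibular collapse — does not account for blurred vision, nausea
(C) chronic mirocytosis — increased appetite ✗; blurred vision ✗; joint pain ✓; weight gain ✗; fever ✓; rash ✗; night sweats ✓; nausea ✗
(D) Kale-Webb syndrome — does not account for blurred vision, weight gain
(E) Dravin's disease — increased appetite ✓; blurred vision ✗; joint pain ✓; weight gain ✓; fever ✓; rash ✓; night sweats ✗; nausea ✓
(F) Varlen's syndrome — accounts for every observation (joint pain via fatigue → night sweats → joint pain)
(F) alone accounts for all the evidence.

F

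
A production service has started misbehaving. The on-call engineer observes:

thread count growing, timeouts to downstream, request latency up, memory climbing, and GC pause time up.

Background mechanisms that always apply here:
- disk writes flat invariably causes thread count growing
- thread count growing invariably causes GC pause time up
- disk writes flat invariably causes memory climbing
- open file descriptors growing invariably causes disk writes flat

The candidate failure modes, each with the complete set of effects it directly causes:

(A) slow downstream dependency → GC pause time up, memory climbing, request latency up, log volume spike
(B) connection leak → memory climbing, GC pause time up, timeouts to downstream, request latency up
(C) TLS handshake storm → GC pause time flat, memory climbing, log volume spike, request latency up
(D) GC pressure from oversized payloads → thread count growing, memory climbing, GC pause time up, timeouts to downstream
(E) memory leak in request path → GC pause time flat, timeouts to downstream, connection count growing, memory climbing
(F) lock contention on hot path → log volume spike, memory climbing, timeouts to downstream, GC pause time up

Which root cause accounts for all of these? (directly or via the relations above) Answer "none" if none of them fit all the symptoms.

none

Per-candidate check:
(A) slow downstream dependency — thread count growing -; timeouts to downstream -; request latency up +; memory climbing +; GC pause time up +
(B) connection leak — thread count growing -; timeouts to downstream +; request latency up +; memory climbing +; GC pause time up +
(C) TLS handshake storm — fails on thread count growing, timeouts to downstream, GC pause time up (predicts GC pause time flat, not GC pause time up)
(D) GC pressure from oversized payloads — does not account for request latency up
(E) memory leak in request path — fails on thread count growing, request latency up, GC pause time up (predicts GC pause time flat, not GC pause time up)
(F) lock contention on hot path — does not account for thread count growing, request latency up
Every candidate fails on at least one observation.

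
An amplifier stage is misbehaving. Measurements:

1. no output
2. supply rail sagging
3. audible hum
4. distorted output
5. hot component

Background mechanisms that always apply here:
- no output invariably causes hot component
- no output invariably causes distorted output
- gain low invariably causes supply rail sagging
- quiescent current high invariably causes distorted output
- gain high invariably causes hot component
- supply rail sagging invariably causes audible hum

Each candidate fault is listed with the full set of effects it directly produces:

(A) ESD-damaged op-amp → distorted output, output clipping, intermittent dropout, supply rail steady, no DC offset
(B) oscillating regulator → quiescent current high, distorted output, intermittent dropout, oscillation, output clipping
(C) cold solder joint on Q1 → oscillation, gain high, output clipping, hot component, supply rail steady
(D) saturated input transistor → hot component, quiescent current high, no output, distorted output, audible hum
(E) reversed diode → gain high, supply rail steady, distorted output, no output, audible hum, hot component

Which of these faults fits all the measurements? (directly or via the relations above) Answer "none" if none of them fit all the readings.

none

Checking each candidate against the observations:
(A) ESD-damaged op-amp — no output miss; supply rail sagging miss; audible hum miss; distorted output match; hot component miss
(B) oscillating regulator — no output miss; supply rail sagging miss; audible hum miss; distorted output match; hot component miss
(C) cold solder joint on Q1 — fails on no output, supply rail sagging, audible hum, distorted output (predicts supply rail steady, not supply rail sagging)
(D) saturated input transistor — no output match; supply rail sagging miss; audible hum match; distorted output match; hot component match
(E) reversed diode — no output match; supply rail sagging miss; audible hum match; distorted output match; hot component match
Every candidate fails on at least one observation.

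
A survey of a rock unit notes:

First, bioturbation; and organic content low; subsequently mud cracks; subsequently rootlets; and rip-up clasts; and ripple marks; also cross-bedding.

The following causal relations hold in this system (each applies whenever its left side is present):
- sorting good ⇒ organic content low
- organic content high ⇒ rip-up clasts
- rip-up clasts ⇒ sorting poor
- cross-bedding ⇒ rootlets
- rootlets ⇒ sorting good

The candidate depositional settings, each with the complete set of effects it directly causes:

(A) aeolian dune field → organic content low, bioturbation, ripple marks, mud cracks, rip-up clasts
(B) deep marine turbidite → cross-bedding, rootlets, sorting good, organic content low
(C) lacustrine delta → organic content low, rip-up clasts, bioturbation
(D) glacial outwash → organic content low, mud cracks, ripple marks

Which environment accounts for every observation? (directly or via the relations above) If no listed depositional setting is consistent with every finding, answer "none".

Checking each candidate against the observations:
(A) aeolian dune field — does not account for rootlets, cross-bedding
(B) deep marine turbidite — does not account for bioturbation, mud cracks, rip-up clasts, ripple marks
(C) lacustrine delta — does not account for mud cracks, rootlets, ripple marks, cross-bedding
(D) glacial outwash — does not account for bioturbation, rootlets, rip-up clasts, cross-bedding
Every candidate fails on at least one observation.

none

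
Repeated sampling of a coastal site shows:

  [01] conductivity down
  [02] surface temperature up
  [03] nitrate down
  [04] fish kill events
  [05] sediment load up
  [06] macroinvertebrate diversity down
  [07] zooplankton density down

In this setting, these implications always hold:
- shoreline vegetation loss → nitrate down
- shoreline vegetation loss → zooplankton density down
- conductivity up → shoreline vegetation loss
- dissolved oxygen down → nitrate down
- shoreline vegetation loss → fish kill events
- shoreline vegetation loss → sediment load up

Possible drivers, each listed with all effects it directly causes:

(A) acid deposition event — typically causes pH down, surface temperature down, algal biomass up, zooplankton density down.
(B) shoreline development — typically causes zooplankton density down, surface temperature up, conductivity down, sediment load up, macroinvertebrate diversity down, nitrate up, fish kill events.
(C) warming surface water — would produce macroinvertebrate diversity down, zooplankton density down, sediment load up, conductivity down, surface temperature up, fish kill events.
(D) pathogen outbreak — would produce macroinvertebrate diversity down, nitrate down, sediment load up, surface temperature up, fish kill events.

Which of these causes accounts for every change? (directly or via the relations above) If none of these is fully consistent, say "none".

Testing each hypothesis:
(A) acid deposition event — fails on conductivity down, surface temperature up, nitrate down, fish kill events, sediment load up, macroinvertebrate diversity down (predicts surface temperature down, not surface temperature up)
(B) shoreline development — conductivity down yes; surface temperature up yes; nitrate down NO; fish kill events yes; sediment load up yes; macroinvertebrate diversity down yes; zooplankton density down yes
(C) warming surface water — does not account for nitrate down
(D) pathogen outbreak — conductivity down NO; surface temperature up yes; nitrate down yes; fish kill events yes; sediment load up yes; macroinvertebrate diversity down yes; zooplankton density down NO
Every candidate fails on at least one observation.

none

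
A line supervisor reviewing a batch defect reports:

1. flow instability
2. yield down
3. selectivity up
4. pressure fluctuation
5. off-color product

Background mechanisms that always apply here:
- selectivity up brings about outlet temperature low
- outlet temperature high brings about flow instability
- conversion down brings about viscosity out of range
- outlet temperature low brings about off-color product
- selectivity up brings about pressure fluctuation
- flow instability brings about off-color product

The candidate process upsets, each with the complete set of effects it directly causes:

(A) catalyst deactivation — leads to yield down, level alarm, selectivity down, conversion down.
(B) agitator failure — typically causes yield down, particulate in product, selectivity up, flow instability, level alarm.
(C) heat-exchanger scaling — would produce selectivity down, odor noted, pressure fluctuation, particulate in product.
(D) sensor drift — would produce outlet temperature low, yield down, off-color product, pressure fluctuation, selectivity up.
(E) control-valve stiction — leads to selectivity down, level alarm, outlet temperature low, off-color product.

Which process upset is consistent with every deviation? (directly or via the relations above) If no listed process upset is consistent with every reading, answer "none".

B

For each candidate, compare predicted effects to what was observed:
(A) catalyst deactivation — fails on flow instability, selectivity up, pressure fluctuation, off-color product (predicts selectivity down, not selectivity up)
(B) agitator failure — accounts for every observation (pressure fluctuation via selectivity up → pressure fluctuation)
(C) heat-exchanger scaling — flow instability -; yield down -; selectivity up -; pressure fluctuation +; off-color product -
(D) sensor drift — flow instability -; yield down +; selectivity up +; pressure fluctuation +; off-color product +
(E) control-valve stiction — flow instability -; yield down -; selectivity up -; pressure fluctuation -; off-color product +
Only (B) is consistent with every observation.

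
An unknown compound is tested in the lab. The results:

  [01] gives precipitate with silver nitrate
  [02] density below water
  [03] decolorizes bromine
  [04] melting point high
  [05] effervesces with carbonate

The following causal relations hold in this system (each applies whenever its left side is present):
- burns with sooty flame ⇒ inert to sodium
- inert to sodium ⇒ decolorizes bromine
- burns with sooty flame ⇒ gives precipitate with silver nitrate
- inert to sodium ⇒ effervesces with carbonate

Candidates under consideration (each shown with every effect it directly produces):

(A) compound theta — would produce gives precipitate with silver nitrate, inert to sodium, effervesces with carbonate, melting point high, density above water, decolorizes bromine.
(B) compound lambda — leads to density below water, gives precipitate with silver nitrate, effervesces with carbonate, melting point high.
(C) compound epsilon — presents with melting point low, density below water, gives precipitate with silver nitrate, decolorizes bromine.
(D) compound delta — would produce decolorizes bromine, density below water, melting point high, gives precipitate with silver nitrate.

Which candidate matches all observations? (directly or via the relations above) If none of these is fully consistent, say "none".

none

Per-candidate check:
(A) compound theta — gives precipitate with silver nitrate match; density below water miss; decolorizes bromine match; melting point high match; effervesces with carbonate match
(B) compound lambda — gives precipitate with silver nitrate match; density below water match; decolorizes bromine miss; melting point high match; effervesces with carbonate match
(C) compound epsilon — gives precipitate with silver nitrate match; density below water match; decolorizes bromine match; melting point high miss; effervesces with carbonate miss
(D) compound delta — gives precipitate with silver nitrate match; density below water match; decolorizes bromine match; melting point high match; effervesces with carbonate miss
None of the listed candidates fits everything.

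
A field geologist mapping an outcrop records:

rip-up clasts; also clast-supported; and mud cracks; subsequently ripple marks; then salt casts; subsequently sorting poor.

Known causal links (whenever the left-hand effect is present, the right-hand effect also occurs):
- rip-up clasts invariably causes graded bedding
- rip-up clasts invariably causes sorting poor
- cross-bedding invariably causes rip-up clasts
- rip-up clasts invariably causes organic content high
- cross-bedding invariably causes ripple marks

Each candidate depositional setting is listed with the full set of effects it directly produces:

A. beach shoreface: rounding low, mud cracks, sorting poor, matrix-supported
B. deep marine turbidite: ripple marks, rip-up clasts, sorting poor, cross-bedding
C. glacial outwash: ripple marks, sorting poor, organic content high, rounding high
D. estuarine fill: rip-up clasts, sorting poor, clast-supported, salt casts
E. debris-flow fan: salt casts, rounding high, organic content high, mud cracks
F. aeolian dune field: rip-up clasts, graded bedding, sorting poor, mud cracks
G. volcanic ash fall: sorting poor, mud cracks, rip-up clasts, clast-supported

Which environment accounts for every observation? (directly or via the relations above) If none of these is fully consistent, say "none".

none

Checking each candidate against the observations:
(A) beach shoreface — fails on rip-up clasts, clast-supported, ripple marks, salt casts (predicts matrix-supported, not clast-supported)
(B) deep marine turbidite — rip-up clasts yes; clast-supported NO; mud cracks NO; ripple marks yes; salt casts NO; sorting poor yes
(C) glacial outwash — rip-up clasts NO; clast-supported NO; mud cracks NO; ripple marks yes; salt casts NO; sorting poor yes
(D) estuarine fill — does not account for mud cracks, ripple marks
(E) debris-flow fan — rip-up clasts NO; clast-supported NO; mud cracks yes; ripple marks NO; salt casts yes; sorting poor NO
(F) aeolian dune field — rip-up clasts yes; clast-supported NO; mud cracks yes; ripple marks NO; salt casts NO; sorting poor yes
(G) volcanic ash fall — rip-up clasts yes; clast-supported yes; mud cracks yes; ripple marks NO; salt casts NO; sorting poor yes
Every candidate fails on at least one observation.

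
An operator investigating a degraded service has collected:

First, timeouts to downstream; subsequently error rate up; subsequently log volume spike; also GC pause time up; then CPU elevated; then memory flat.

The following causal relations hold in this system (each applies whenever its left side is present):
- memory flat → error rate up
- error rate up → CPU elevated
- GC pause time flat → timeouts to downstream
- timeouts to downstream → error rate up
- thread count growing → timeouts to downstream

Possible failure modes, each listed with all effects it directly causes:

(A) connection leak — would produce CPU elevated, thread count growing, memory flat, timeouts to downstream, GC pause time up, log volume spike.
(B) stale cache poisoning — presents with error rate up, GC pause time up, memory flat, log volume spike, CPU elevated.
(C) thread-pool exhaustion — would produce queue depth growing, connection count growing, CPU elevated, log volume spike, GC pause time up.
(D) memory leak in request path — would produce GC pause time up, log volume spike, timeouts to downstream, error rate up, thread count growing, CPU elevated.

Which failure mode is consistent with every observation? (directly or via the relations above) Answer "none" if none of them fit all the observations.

Per-candidate check:
(A) connection leak — accounts for every observation (error rate up through timeouts to downstream → error rate up)
(B) stale cache poisoning — timeouts to downstream NO; error rate up yes; log volume spike yes; GC pause time up yes; CPU elevated yes; memory flat yes
(C) thread-pool exhaustion — does not account for timeouts to downstream, error rate up, memory flat
(D) memory leak in request path — timeouts to downstream yes; error rate up yes; log volume spike yes; GC pause time up yes; CPU elevated yes; memory flat NO
(A) is the only candidate with no mismatches.

A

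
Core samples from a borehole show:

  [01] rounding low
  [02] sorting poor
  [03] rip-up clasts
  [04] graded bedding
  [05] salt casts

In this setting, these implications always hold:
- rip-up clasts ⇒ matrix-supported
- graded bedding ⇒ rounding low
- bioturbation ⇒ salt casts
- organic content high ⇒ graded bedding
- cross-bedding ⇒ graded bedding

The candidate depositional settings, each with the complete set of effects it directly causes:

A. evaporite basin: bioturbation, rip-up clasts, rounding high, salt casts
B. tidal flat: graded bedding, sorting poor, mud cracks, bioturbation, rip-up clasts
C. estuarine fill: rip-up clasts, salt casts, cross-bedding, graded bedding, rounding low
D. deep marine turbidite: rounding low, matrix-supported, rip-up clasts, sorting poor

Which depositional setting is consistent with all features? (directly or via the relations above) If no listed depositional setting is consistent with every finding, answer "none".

B

Testing each hypothesis:
(A) evaporite basin — rounding low -; sorting poor -; rip-up clasts +; graded bedding -; salt casts +
(B) tidal flat — accounts for every observation (rounding low through graded bedding → rounding low)
(C) estuarine fill — rounding low +; sorting poor -; rip-up clasts +; graded bedding +; salt casts +
(D) deep marine turbidite — rounding low +; sorting poor +; rip-up clasts +; graded bedding -; salt casts -
(B) alone accounts for all the evidence.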